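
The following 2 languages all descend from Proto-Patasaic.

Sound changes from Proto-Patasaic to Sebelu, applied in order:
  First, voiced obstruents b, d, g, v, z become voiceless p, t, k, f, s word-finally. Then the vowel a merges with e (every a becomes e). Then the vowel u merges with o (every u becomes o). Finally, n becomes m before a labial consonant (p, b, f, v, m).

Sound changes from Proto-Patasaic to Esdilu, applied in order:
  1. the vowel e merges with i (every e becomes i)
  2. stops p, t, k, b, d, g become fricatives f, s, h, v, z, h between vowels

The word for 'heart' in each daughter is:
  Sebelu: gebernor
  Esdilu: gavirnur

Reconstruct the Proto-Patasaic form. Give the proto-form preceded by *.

Position 4: Sebelu has e, Esdilu has i. Taking the neighbouring segments as reconstructed: Sebelu e could go back to *a or *e; Esdilu i could go back to *e or *i — the one source consistent with every daughter is *e.
Position 3: Sebelu has b, Esdilu has v. Sebelu preserves b here (none of its changes turn any other segment into b), so the proto-segment is *b.
Position 7: Sebelu has o, Esdilu has u. Esdilu preserves u here (none of its changes turn any other segment into u), so the proto-segment is *u.
This points to *gabernur. Verify forward in each daughter:
Sebelu: start from *gabernur.
  rule 1: no change — gabernur
  rule 2 (vowel merger): gabernur → gebernur
  rule 3 (vowel merger): gebernur → gebernor
  rule 4: no change — gebernor
  ⇒ Sebelu gebernor
Esdilu: *gabernur > gabirnur > gavirnur  (by vowel merger, intervocalic lenition)
*gabernur is the unique common source.

*gabernur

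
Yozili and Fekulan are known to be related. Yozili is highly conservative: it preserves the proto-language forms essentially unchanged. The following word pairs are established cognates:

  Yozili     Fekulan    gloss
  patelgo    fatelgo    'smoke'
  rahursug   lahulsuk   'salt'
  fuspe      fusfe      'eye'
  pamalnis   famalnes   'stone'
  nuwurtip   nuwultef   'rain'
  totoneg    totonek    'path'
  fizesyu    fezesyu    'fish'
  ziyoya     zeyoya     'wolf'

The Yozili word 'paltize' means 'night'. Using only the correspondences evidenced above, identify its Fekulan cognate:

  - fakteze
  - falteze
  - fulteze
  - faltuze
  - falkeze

falteze

patelgo ~ fatelgo, pamalnis ~ famalnes — Yozili p corresponds to Fekulan f word-initially before a back vowel.
pamalnis ~ famalnes, fizesyu ~ fezesyu — Yozili i corresponds to Fekulan e after a consonant, before a consonant other than r, m, n, p, b, f, v.
Applying these to Yozili 'paltize':
  paltize → faltize   (p→f word-initially before a back vowel)
  faltize → falteze   (i→e after a consonant, before a consonant other than r, m, n, p, b, f, v)
So the Fekulan cognate is 'falteze'.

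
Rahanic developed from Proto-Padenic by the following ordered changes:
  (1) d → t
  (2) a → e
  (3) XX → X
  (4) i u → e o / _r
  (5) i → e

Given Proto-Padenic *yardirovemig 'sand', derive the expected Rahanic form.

Rahanic: *yardirovemig
  yardirovemig → yartirovemig   [unconditioned shift]
  yartirovemig → yertirovemig   [vowel merger]
  yertirovemig (rule 3 does not apply)
  yertirovemig → yerterovemig   [pre-rhotic lowering]
  yerterovemig → yerterovemeg   [vowel merger]
  giving Rahanic yerterovemeg.

yerterovemeg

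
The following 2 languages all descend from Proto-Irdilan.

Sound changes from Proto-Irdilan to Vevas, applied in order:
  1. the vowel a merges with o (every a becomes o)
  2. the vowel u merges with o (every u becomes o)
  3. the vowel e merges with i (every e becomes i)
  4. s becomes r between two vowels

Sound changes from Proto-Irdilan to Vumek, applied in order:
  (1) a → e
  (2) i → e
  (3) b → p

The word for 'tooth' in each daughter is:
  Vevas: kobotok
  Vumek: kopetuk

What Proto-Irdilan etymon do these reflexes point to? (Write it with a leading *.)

Position 6: Vevas has o, Vumek has u. Vumek preserves u here (none of its changes turn any other segment into u), so the proto-segment is *u.
Position 4: Vevas has o, Vumek has e. Taking the neighbouring segments as reconstructed: Vevas o could go back to *a or *o or *u; Vumek e could go back to *a or *e or *i — the one source consistent with every daughter is *a.
Position 3: Vevas has b, Vumek has p. Vevas preserves b here (none of its changes turn any other segment into b), so the proto-segment is *b.
The remaining positions agree across the daughters. Check the candidate against every language:
Vevas: *kobatuk > kobotuk > kobotok  (by vowel merger, vowel merger)
Vumek: *kobatuk
  kobatuk → kobetuk   [vowel merger]
  kobetuk (rule 2 does not apply)
  kobetuk → kopetuk   [unconditioned shift]
  giving Vumek kopetuk.
*kobatuk is the unique common source.

*kobatuk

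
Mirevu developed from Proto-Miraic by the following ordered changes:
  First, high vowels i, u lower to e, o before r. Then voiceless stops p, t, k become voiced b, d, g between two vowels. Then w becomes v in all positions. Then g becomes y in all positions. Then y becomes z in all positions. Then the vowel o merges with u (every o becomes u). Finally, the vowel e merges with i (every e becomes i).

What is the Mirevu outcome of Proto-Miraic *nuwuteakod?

nuvudiazud

Mirevu: *nuwuteakod
  nuwuteakod (rule 1 does not apply)
  nuwuteakod → nuwudeagod   [intervocalic voicing]
  nuwudeagod → nuvudeagod   [unconditioned shift]
  nuvudeagod → nuvudeayod   [unconditioned shift]
  nuvudeayod → nuvudeazod   [unconditioned shift]
  nuvudeazod → nuvudeazud   [vowel merger]
  nuvudeazud → nuvudiazud   [vowel merger]
  giving Mirevu nuvudiazud.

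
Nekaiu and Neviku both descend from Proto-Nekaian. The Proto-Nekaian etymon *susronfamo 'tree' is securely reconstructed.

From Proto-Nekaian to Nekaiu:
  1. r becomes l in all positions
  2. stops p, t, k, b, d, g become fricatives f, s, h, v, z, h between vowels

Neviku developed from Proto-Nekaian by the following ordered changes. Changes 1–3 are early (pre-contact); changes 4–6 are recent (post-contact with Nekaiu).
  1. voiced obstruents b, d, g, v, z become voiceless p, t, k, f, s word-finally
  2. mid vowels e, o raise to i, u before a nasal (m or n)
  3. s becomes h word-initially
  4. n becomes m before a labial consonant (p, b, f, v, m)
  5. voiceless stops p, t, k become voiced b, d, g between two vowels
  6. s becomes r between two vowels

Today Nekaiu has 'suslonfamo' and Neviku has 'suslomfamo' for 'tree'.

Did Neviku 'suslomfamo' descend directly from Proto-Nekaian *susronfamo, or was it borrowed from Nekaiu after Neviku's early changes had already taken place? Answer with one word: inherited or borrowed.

If inherited, *susronfamo would pass through all of Neviku's changes:
Neviku: start from *susronfamo.
  rule 1: no change — susronfamo
  rule 2 (pre-nasal raising): susronfamo → susrunfamo
  rule 3 (debuccalisation): susrunfamo → husrunfamo
  rule 4 (nasal place assimilation): husrunfamo → husrumfamo
  rule 5: no change — husrumfamo
  rule 6: no change — husrumfamo
  ⇒ Neviku husrumfamo
If borrowed from Nekaiu 'suslonfamo' after the early changes, it would undergo only the recent ones:
  rule 4 (nasal place assimilation): suslonfamo → suslomfamo
  rule 5 (intervocalic voicing): no change (suslomfamo)
  rule 6 (rhotacism): no change (suslomfamo)
  ⇒ as a loan: suslomfamo
Neviku 'suslomfamo' matches the loan outcome 'suslomfamo', not the inherited 'husrumfamo' — it skipped the early Neviku changes, so it was borrowed from Nekaiu.

borrowed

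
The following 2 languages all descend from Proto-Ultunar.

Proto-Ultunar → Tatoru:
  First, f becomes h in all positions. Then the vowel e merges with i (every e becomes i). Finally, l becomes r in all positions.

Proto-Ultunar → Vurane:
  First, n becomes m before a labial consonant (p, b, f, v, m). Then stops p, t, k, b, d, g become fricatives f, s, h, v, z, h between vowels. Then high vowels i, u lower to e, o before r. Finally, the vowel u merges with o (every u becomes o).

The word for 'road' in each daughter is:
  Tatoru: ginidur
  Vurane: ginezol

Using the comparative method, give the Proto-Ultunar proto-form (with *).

Position 7: Tatoru has r, Vurane has l. Vurane preserves l here (none of its changes turn any other segment into l), so the proto-segment is *l.
Position 5: Tatoru has d, Vurane has z. Tatoru preserves d here (none of its changes turn any other segment into d), so the proto-segment is *d.
Position 6: Tatoru has u, Vurane has o. Tatoru preserves u here (none of its changes turn any other segment into u), so the proto-segment is *u.
Continuing position by position gives *ginedul; check it forward:
Tatoru: *ginedul > ginidul > ginidur  (by vowel merger, unconditioned shift)
Vurane: start from *ginedul.
  rule 1: no change — ginedul
  rule 2 (intervocalic lenition): ginedul → ginezul
  rule 3: no change — ginezul
  rule 4 (vowel merger): ginezul → ginezol
  ⇒ Vurane ginezol
No other proto-form is consistent with every reflex, so the reconstruction is *ginedul.

*ginedul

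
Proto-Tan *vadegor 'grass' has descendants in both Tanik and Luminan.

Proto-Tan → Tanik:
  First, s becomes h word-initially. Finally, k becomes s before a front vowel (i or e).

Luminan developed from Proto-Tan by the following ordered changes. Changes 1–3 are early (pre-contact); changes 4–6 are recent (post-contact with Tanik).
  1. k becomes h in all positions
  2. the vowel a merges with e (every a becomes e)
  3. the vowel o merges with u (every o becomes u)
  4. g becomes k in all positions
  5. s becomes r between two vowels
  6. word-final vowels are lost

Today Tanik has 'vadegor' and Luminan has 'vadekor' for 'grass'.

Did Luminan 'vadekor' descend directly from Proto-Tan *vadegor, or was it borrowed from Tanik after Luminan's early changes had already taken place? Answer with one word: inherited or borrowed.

If inherited, *vadegor would pass through all of Luminan's changes:
Luminan: *vadegor
  vadegor (rule 1 does not apply)
  vadegor → vedegor   [vowel merger]
  vedegor → vedegur   [vowel merger]
  vedegur → vedekur   [unconditioned shift]
  vedekur (rule 5 does not apply)
  vedekur (rule 6 does not apply)
  giving Luminan vedekur.
If borrowed from Tanik 'vadegor' after the early changes, it would undergo only the recent ones:
  rule 4 (unconditioned shift): vadegor → vadekor
  rule 5 (rhotacism): no change (vadekor)
  rule 6 (apocope): no change (vadekor)
  ⇒ as a loan: vadekor
Luminan 'vadekor' matches the loan outcome 'vadekor', not the inherited 'vedekur' — it skipped the early Luminan changes, so it was borrowed from Tanik.

borrowed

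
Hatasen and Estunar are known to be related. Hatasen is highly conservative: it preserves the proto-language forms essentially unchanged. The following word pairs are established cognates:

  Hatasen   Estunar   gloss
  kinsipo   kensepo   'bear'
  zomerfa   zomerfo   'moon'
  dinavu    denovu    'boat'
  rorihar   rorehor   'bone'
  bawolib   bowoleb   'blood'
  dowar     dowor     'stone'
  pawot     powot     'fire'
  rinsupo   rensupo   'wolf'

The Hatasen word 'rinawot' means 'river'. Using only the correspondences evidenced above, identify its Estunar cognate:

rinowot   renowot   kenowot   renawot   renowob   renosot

renowot

kinsipo ~ kensepo, dinavu ~ denovu — Hatasen i corresponds to Estunar e after a consonant, before a nasal.
bawolib ~ bowoleb, pawot ~ powot — Hatasen a corresponds to Estunar o after a consonant, before a consonant other than r, m, n, p, b, f, v.
Applying these to Hatasen 'rinawot':
  rinawot → renawot   (i→e after a consonant, before a nasal)
  renawot → renowot   (a→o after a consonant, before a consonant other than r, m, n, p, b, f, v)
So the Estunar cognate is 'renowot'.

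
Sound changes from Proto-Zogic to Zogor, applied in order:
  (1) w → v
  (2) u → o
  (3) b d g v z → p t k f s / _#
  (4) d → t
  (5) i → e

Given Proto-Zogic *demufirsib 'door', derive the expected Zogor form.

Zogor: start from *demufirsib.
  rule 1: no change — demufirsib
  rule 2 (vowel merger): demufirsib → demofirsib
  rule 3 (final devoicing): demofirsib → demofirsip
  rule 4 (unconditioned shift): demofirsip → temofirsip
  rule 5 (vowel merger): temofirsip → temofersep
  ⇒ Zogor temofersep

temofersep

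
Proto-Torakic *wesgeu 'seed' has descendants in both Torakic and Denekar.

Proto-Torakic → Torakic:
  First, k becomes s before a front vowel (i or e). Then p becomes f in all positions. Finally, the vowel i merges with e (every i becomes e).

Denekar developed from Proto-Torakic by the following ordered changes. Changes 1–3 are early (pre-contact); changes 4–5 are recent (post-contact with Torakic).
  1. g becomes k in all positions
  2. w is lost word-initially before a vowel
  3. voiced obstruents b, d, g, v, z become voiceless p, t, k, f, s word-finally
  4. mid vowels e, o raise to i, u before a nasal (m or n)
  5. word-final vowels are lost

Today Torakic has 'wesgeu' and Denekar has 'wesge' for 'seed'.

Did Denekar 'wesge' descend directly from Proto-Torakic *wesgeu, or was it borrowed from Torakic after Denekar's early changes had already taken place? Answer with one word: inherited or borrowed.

If inherited, *wesgeu would pass through all of Denekar's changes:
Denekar: *wesgeu > weskeu > eskeu > eske  (by unconditioned shift, glide loss, apocope)
If borrowed from Torakic 'wesgeu' after the early changes, it would undergo only the recent ones:
  rule 4 (pre-nasal raising): no change (wesgeu)
  rule 5 (apocope): wesgeu → wesge
  ⇒ as a loan: wesge
Denekar 'wesge' matches the loan outcome 'wesge', not the inherited 'eske' — it skipped the early Denekar changes, so it was borrowed from Torakic.

borrowed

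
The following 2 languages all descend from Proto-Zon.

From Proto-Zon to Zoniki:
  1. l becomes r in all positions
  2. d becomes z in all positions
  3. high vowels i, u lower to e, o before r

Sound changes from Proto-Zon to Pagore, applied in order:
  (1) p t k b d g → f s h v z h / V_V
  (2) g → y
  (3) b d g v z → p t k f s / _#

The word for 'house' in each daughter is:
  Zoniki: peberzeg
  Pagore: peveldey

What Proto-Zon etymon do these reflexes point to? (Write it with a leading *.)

Position 3: Zoniki has b, Pagore has v. Zoniki preserves b here (none of its changes turn any other segment into b), so the proto-segment is *b.
Position 5: Zoniki has r, Pagore has l. Pagore preserves l here (none of its changes turn any other segment into l), so the proto-segment is *l.
Position 6: Zoniki has z, Pagore has d. Pagore preserves d here (none of its changes turn any other segment into d), so the proto-segment is *d.
This points to *pebeldeg. Verify forward in each daughter:
Zoniki: *pebeldeg
  pebeldeg → peberdeg   [unconditioned shift]
  peberdeg → peberzeg   [unconditioned shift]
  peberzeg (rule 3 does not apply)
  giving Zoniki peberzeg.
Pagore: start from *pebeldeg.
  rule 1 (intervocalic lenition): pebeldeg → peveldeg
  rule 2 (unconditioned shift): peveldeg → peveldey
  rule 3: no change — peveldey
  ⇒ Pagore peveldey
No other proto-form is consistent with every reflex, so the reconstruction is *pebeldeg.

*pebeldeg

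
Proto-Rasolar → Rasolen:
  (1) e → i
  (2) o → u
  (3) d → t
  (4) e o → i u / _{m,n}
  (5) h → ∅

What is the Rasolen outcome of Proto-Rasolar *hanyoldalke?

Rasolen: start from *hanyoldalke.
  rule 1 (vowel merger): hanyoldalke → hanyoldalki
  rule 2 (vowel merger): hanyoldalki → hanyuldalki
  rule 3 (unconditioned shift): hanyuldalki → hanyultalki
  rule 4: no change — hanyultalki
  rule 5 (h-loss): hanyultalki → anyultalki
  ⇒ Rasolen anyultalki

anyultalki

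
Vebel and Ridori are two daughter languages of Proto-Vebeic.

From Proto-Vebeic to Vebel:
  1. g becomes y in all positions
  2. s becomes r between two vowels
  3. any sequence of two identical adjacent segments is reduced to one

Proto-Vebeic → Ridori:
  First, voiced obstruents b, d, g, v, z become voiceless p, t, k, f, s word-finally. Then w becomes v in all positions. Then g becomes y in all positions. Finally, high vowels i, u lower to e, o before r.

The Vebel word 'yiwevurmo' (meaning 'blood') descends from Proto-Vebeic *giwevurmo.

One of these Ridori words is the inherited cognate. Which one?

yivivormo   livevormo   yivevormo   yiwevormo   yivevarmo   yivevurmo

Ridori: *giwevurmo > givevurmo > yivevurmo > yivevormo  (by unconditioned shift, unconditioned shift, pre-rhotic lowering)
The other candidates each miss or misapply at least one Ridori change.

yivevormo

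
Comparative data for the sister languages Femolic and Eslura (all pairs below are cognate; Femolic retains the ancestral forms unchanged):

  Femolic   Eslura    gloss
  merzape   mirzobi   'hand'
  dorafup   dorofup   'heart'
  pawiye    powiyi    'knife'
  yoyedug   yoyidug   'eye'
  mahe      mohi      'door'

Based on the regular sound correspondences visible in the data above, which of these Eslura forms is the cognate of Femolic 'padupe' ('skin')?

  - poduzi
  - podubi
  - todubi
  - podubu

podubi

pawiye ~ powiyi, mahe ~ mohi — Femolic a corresponds to Eslura o after a consonant, before a consonant other than r, m, n, p, b, f, v.
merzape ~ mirzobi — Femolic p corresponds to Eslura b between vowels (before a front vowel).
merzape ~ mirzobi, pawiye ~ powiyi — Femolic e corresponds to Eslura i word-finally.
Applying these to Femolic 'padupe':
  padupe → podupe   (a→o after a consonant, before a consonant other than r, m, n, p, b, f, v)
  podupe → podube   (p→b between vowels (before a front vowel))
  podube → podubi   (e→i word-finally)
So the Eslura cognate is 'podubi'.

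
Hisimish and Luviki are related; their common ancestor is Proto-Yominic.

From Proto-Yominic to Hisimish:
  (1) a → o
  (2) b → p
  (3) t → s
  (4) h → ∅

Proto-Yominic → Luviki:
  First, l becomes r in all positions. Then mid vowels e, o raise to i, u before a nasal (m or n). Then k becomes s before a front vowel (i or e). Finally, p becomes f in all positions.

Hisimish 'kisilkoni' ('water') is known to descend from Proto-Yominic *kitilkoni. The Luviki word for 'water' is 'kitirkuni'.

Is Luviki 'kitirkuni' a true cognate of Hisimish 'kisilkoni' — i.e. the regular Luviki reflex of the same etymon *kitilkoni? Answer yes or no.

Derive the expected Luviki reflex of *kitilkoni:
Luviki: *kitilkoni > kitirkoni > kitirkuni > sitirkuni  (by unconditioned shift, pre-nasal raising, palatalisation)
The regular Luviki reflex would be 'sitirkuni', but the attested form is 'kitirkuni'. The correspondence is irregular, so they are not cognates (the Luviki form has a different source).

no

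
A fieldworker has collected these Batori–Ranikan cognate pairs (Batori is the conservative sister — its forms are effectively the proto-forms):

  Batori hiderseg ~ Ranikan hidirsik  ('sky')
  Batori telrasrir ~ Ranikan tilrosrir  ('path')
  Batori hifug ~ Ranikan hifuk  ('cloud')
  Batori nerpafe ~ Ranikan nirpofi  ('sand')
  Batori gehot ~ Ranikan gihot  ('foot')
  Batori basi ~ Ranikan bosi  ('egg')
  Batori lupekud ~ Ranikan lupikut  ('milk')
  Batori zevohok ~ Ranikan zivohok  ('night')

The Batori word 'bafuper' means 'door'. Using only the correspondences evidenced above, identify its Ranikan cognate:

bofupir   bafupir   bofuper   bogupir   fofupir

nerpafe ~ nirpofi — Batori a corresponds to Ranikan o after a consonant, before a labial obstruent.
hiderseg ~ hidirsik, nerpafe ~ nirpofi — Batori e corresponds to Ranikan i after a consonant, before r.
Applying these to Batori 'bafuper':
  bafuper → bofuper   (a→o after a consonant, before a labial obstruent)
  bofuper → bofupir   (e→i after a consonant, before r)
So the Ranikan cognate is 'bofupir'.

bofupir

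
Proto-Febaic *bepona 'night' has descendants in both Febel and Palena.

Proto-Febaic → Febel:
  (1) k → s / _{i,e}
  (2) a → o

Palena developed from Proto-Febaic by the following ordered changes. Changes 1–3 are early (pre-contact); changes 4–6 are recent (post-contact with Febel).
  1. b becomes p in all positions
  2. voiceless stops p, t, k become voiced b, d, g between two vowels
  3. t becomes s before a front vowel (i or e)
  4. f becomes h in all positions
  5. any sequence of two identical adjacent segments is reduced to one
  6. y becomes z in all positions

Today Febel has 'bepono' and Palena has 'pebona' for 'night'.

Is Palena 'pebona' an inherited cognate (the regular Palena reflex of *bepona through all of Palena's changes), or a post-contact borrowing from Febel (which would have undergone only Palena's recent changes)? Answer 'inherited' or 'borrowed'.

If inherited, *bepona would pass through all of Palena's changes:
Palena: start from *bepona.
  rule 1 (unconditioned shift): bepona → pepona
  rule 2 (intervocalic voicing): pepona → pebona
  rule 3: no change — pebona
  rule 4: no change — pebona
  rule 5: no change — pebona
  rule 6: no change — pebona
  ⇒ Palena pebona
If borrowed from Febel 'bepono' after the early changes, it would undergo only the recent ones:
  rule 4 (unconditioned shift): no change (bepono)
  rule 5 (degemination): no change (bepono)
  rule 6 (unconditioned shift): no change (bepono)
  ⇒ as a loan: bepono
Palena 'pebona' matches the inherited outcome exactly, so it is an inherited cognate, not a loan.

inherited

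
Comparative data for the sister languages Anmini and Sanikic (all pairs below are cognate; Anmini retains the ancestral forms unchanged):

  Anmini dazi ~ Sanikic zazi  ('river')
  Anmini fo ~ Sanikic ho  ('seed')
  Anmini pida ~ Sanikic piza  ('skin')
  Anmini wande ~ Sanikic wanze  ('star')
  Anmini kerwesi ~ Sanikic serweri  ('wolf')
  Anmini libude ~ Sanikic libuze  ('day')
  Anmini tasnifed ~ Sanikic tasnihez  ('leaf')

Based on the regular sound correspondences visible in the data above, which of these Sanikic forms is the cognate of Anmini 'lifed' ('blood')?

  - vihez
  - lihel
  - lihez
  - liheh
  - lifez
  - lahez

lihez

tasnifed ~ tasnihez — Anmini f corresponds to Sanikic h between vowels (before a front vowel).
tasnifed ~ tasnihez — Anmini d corresponds to Sanikic z word-finally.
Applying these to Anmini 'lifed':
  lifed → lihed   (f→h between vowels (before a front vowel))
  lihed → lihez   (d→z word-finally)
So the Sanikic cognate is 'lihez'.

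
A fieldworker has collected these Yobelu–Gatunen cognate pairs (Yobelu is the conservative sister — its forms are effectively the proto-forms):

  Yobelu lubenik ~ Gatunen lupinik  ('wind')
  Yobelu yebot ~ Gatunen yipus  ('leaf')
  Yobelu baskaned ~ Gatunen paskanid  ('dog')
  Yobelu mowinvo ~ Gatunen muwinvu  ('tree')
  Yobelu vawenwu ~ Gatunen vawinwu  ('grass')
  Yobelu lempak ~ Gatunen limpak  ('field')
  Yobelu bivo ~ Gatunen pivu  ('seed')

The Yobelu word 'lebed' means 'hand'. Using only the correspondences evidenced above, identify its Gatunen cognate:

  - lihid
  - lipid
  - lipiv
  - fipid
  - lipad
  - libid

lipid

yebot ~ yipus — Yobelu e corresponds to Gatunen i after a consonant, before a labial obstruent.
lubenik ~ lupinik — Yobelu b corresponds to Gatunen p between vowels (before a front vowel).
baskaned ~ paskanid — Yobelu e corresponds to Gatunen i after a consonant, before a consonant other than r, m, n, p, b, f, v.
Applying these to Yobelu 'lebed':
  lebed → libed   (e→i after a consonant, before a labial obstruent)
  libed → liped   (b→p between vowels (before a front vowel))
  liped → lipid   (e→i after a consonant, before a consonant other than r, m, n, p, b, f, v)
So the Gatunen cognate is 'lipid'.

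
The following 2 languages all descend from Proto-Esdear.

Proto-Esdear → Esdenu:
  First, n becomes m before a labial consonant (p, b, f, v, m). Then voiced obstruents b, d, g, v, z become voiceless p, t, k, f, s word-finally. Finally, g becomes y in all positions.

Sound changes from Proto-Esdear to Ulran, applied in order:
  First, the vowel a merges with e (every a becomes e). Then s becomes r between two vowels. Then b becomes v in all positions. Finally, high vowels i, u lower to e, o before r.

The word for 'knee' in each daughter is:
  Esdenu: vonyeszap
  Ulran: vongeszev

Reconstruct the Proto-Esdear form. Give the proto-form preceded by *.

Position 8: Esdenu has a, Ulran has e. Esdenu preserves a here (none of its changes turn any other segment into a), so the proto-segment is *a.
Position 9: Esdenu has p, Ulran has v. Taking the neighbouring segments as reconstructed: Esdenu p could go back to *p or *b; Ulran v could go back to *b or *v — the one source consistent with every daughter is *b.
Position 4: Esdenu has y, Ulran has g. Ulran preserves g here (none of its changes turn any other segment into g), so the proto-segment is *g.
Verify the candidate proto-form against each daughter:
Esdenu: *vongeszab > vongeszap > vonyeszap  (by final devoicing, unconditioned shift)
Ulran: start from *vongeszab.
  rule 1 (vowel merger): vongeszab → vongeszeb
  rule 2: no change — vongeszeb
  rule 3 (unconditioned shift): vongeszeb → vongeszev
  rule 4: no change — vongeszev
  ⇒ Ulran vongeszev
*vongeszab is the unique common source.

*vongeszab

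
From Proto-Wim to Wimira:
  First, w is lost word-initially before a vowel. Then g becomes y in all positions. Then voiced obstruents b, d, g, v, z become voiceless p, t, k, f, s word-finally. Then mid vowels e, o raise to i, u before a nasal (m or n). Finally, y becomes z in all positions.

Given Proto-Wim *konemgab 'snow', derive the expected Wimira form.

Wimira: start from *konemgab.
  rule 1: no change — konemgab
  rule 2 (unconditioned shift): konemgab → konemyab
  rule 3 (final devoicing): konemyab → konemyap
  rule 4 (pre-nasal raising): konemyap → kunimyap
  rule 5 (unconditioned shift): kunimyap → kunimzap
  ⇒ Wimira kunimzap

kunimzap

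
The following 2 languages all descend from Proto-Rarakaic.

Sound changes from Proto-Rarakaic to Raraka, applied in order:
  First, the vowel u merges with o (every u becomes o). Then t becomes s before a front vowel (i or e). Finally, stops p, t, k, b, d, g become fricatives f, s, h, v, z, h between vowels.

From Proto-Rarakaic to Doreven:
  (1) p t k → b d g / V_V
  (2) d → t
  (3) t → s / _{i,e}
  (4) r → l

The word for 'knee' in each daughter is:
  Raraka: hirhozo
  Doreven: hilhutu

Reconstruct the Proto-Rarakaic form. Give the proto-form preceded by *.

Position 5: Raraka has o, Doreven has u. Doreven preserves u here (none of its changes turn any other segment into u), so the proto-segment is *u.
Position 7: Raraka has o, Doreven has u. Doreven preserves u here (none of its changes turn any other segment into u), so the proto-segment is *u.
Position 3: Raraka has r, Doreven has l. Raraka preserves r here (none of its changes turn any other segment into r), so the proto-segment is *r.
This points to *hirhudu. Verify forward in each daughter:
Raraka: start from *hirhudu.
  rule 1 (vowel merger): hirhudu → hirhodo
  rule 2: no change — hirhodo
  rule 3 (intervocalic lenition): hirhodo → hirhozo
  ⇒ Raraka hirhozo
Doreven: *hirhudu
  hirhudu (rule 1 does not apply)
  hirhudu → hirhutu   [unconditioned shift]
  hirhutu (rule 3 does not apply)
  hirhutu → hilhutu   [unconditioned shift]
  giving Doreven hilhutu.
Only *hirhudu yields all of Raraka hirhozo, Doreven hilhutu.

*hirhudu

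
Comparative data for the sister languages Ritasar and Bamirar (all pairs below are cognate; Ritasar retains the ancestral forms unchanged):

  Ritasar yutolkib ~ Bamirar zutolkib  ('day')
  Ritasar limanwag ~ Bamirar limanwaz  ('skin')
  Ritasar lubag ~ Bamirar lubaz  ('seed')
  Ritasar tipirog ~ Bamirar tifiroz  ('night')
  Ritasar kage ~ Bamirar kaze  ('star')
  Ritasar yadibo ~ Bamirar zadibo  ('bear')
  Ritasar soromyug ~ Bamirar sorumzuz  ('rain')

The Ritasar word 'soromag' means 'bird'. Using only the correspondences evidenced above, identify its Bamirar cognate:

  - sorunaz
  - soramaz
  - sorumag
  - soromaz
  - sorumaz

sorumaz

soromyug ~ sorumzuz — Ritasar o corresponds to Bamirar u after a consonant, before a nasal.
limanwag ~ limanwaz, lubag ~ lubaz — Ritasar g corresponds to Bamirar z word-finally.
Applying these to Ritasar 'soromag':
  soromag → sorumag   (o→u after a consonant, before a nasal)
  sorumag → sorumaz   (g→z word-finally)
So the Bamirar cognate is 'sorumaz'.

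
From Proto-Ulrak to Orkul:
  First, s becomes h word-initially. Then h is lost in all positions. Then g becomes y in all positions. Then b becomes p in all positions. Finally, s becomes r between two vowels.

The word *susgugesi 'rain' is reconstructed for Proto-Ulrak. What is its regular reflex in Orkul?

Orkul: *susgugesi > husgugesi > usgugesi > usyuyesi > usyuyeri  (by debuccalisation, h-loss, unconditioned shift, rhotacism)

usyuyeri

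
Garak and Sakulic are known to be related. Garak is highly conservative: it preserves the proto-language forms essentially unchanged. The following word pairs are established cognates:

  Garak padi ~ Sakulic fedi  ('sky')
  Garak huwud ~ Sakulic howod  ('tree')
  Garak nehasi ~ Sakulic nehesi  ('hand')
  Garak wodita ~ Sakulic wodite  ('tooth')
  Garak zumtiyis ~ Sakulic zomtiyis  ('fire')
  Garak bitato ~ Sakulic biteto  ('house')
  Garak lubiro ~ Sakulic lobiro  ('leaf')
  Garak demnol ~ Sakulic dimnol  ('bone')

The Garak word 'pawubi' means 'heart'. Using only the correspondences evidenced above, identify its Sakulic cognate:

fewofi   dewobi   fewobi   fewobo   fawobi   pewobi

fewobi

padi ~ fedi — Garak p corresponds to Sakulic f word-initially before a back vowel.
padi ~ fedi, nehasi ~ nehesi — Garak a corresponds to Sakulic e after a consonant, before a consonant other than r, m, n, p, b, f, v.
lubiro ~ lobiro — Garak u corresponds to Sakulic o after a consonant, before a labial obstruent.
Applying these to Garak 'pawubi':
  pawubi → fawubi   (p→f word-initially before a back vowel)
  fawubi → fewubi   (a→e after a consonant, before a consonant other than r, m, n, p, b, f, v)
  fewubi → fewobi   (u→o after a consonant, before a labial obstruent)
So the Sakulic cognate is 'fewobi'.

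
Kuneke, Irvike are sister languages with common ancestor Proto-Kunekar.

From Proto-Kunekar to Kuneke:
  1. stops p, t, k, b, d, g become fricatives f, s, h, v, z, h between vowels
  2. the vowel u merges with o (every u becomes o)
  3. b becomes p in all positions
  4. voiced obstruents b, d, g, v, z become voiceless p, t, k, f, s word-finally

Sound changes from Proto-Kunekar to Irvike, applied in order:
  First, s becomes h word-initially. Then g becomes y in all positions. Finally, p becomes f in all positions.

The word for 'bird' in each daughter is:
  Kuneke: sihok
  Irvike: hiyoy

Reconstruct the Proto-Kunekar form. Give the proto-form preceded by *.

Position 1: Kuneke has s, Irvike has h. Taking the neighbouring segments as reconstructed: Kuneke s can only go back to *s; Irvike h could go back to *s or *h — the one source consistent with every daughter is *s.
Position 5: Kuneke has k, Irvike has y. Taking the neighbouring segments as reconstructed: Kuneke k could go back to *k or *g; Irvike y could go back to *g or *y — the one source consistent with every daughter is *g.
Position 3: Kuneke has h, Irvike has y. Taking the neighbouring segments as reconstructed: Kuneke h could go back to *k or *g or *h; Irvike y could go back to *g or *y — the one source consistent with every daughter is *g.
Verify the candidate proto-form against each daughter:
Kuneke: *sigog > sihog > sihok  (by intervocalic lenition, final devoicing)
Irvike: start from *sigog.
  rule 1 (debuccalisation): sigog → higog
  rule 2 (unconditioned shift): higog → hiyoy
  rule 3: no change — hiyoy
  ⇒ Irvike hiyoy
No other proto-form is consistent with every reflex, so the reconstruction is *sigog.

*sigog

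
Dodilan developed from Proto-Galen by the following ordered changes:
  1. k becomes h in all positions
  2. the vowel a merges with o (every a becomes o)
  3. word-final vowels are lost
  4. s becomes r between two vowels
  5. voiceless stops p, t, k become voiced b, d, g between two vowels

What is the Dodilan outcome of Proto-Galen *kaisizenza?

Dodilan: *kaisizenza
  kaisizenza → haisizenza   [unconditioned shift]
  haisizenza → hoisizenzo   [vowel merger]
  hoisizenzo → hoisizenz   [apocope]
  hoisizenz → hoirizenz   [rhotacism]
  hoirizenz (rule 5 does not apply)
  giving Dodilan hoirizenz.

hoirizenz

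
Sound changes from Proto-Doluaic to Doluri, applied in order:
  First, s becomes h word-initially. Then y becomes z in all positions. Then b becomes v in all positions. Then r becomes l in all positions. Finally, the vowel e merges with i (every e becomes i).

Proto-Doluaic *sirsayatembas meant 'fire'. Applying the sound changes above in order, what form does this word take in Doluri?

hilsazatimvas

Doluri: *sirsayatembas
  sirsayatembas → hirsayatembas   [debuccalisation]
  hirsayatembas → hirsazatembas   [unconditioned shift]
  hirsazatembas → hirsazatemvas   [unconditioned shift]
  hirsazatemvas → hilsazatemvas   [unconditioned shift]
  hilsazatemvas → hilsazatimvas   [vowel merger]
  giving Doluri hilsazatimvas.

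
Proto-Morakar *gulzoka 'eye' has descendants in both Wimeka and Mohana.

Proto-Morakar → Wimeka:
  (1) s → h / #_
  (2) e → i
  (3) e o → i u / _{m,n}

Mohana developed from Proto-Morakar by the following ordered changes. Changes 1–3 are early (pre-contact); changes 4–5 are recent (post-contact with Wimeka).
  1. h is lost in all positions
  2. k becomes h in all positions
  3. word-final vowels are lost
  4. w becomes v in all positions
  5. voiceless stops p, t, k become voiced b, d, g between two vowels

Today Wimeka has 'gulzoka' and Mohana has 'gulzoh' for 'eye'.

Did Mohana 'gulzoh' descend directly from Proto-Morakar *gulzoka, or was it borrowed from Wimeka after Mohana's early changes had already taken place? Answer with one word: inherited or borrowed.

inherited

If inherited, *gulzoka would pass through all of Mohana's changes:
Mohana: *gulzoka
  gulzoka (rule 1 does not apply)
  gulzoka → gulzoha   [unconditioned shift]
  gulzoha → gulzoh   [apocope]
  gulzoh (rule 4 does not apply)
  gulzoh (rule 5 does not apply)
  giving Mohana gulzoh.
If borrowed from Wimeka 'gulzoka' after the early changes, it would undergo only the recent ones:
  rule 4 (unconditioned shift): no change (gulzoka)
  rule 5 (intervocalic voicing): gulzoka → gulzoga
  ⇒ as a loan: gulzoga
Mohana 'gulzoh' matches the inherited outcome exactly, so it is an inherited cognate, not a loan.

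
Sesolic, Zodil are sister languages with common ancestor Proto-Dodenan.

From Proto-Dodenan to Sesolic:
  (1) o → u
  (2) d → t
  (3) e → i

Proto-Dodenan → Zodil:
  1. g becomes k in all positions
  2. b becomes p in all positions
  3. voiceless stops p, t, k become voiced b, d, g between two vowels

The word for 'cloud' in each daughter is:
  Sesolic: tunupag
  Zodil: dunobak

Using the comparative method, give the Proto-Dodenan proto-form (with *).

*dunopag

Position 1: Sesolic has t, Zodil has d. Taking the neighbouring segments as reconstructed: Sesolic t could go back to *t or *d; Zodil d can only go back to *d — the one source consistent with every daughter is *d.
Position 7: Sesolic has g, Zodil has k. Sesolic preserves g here (none of its changes turn any other segment into g), so the proto-segment is *g.
Position 4: Sesolic has u, Zodil has o. Zodil preserves o here (none of its changes turn any other segment into o), so the proto-segment is *o.
Continuing position by position gives *dunopag; check it forward:
Sesolic: *dunopag > dunupag > tunupag  (by vowel merger, unconditioned shift)
Zodil: start from *dunopag.
  rule 1 (unconditioned shift): dunopag → dunopak
  rule 2: no change — dunopak
  rule 3 (intervocalic voicing): dunopak → dunobak
  ⇒ Zodil dunobak
Only *dunopag yields all of Sesolic tunupag, Zodil dunobak.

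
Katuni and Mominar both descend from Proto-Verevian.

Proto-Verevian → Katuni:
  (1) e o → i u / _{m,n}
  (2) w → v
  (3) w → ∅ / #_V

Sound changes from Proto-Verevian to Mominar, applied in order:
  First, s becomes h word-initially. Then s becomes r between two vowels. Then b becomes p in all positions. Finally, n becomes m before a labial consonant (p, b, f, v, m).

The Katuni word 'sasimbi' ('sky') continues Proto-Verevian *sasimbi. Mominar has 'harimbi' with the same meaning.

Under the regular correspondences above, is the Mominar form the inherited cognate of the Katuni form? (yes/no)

Derive the expected Mominar reflex of *sasimbi:
Mominar: *sasimbi > hasimbi > harimbi > harimpi  (by debuccalisation, rhotacism, unconditioned shift)
The regular Mominar reflex would be 'harimpi', but the attested form is 'harimbi'. The correspondence is irregular, so they are not cognates (the Mominar form has a different source).

no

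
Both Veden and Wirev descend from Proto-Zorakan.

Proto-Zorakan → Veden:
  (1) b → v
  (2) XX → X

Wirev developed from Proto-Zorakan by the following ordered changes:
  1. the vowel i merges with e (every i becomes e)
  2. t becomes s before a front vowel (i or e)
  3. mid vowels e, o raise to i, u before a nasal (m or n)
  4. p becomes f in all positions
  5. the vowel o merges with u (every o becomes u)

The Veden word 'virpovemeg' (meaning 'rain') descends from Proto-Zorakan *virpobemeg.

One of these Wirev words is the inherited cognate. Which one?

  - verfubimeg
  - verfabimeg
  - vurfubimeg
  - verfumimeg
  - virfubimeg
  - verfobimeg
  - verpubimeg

Wirev: *virpobemeg
  virpobemeg → verpobemeg   [vowel merger]
  verpobemeg (rule 2 does not apply)
  verpobemeg → verpobimeg   [pre-nasal raising]
  verpobimeg → verfobimeg   [unconditioned shift]
  verfobimeg → verfubimeg   [vowel merger]
  giving Wirev verfubimeg.
Among the options, 'verfubimeg' alone shows every Wirev change applied in order.

verfubimeg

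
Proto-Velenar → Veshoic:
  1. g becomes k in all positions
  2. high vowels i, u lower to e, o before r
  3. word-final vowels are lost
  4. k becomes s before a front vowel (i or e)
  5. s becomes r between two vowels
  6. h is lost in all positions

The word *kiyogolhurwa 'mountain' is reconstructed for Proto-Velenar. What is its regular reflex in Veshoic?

Veshoic: *kiyogolhurwa
  kiyogolhurwa → kiyokolhurwa   [unconditioned shift]
  kiyokolhurwa → kiyokolhorwa   [pre-rhotic lowering]
  kiyokolhorwa → kiyokolhorw   [apocope]
  kiyokolhorw → siyokolhorw   [palatalisation]
  siyokolhorw (rule 5 does not apply)
  siyokolhorw → siyokolorw   [h-loss]
  giving Veshoic siyokolorw.

siyokolorw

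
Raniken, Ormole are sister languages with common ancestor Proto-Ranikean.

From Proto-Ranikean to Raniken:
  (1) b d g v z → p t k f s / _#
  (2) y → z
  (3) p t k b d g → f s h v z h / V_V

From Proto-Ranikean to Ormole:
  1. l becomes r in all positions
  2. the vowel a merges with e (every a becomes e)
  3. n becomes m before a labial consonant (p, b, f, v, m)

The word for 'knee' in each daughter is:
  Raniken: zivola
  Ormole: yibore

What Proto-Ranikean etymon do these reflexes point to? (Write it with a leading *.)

*yibola

Position 1: Raniken has z, Ormole has y. Ormole preserves y here (none of its changes turn any other segment into y), so the proto-segment is *y.
Position 5: Raniken has l, Ormole has r. Raniken preserves l here (none of its changes turn any other segment into l), so the proto-segment is *l.
Continuing position by position gives *yibola; check it forward:
Raniken: *yibola
  yibola (rule 1 does not apply)
  yibola → zibola   [unconditioned shift]
  zibola → zivola   [intervocalic lenition]
  giving Raniken zivola.
Ormole: start from *yibola.
  rule 1 (unconditioned shift): yibola → yibora
  rule 2 (vowel merger): yibora → yibore
  rule 3: no change — yibore
  ⇒ Ormole yibore
*yibola is the unique common source.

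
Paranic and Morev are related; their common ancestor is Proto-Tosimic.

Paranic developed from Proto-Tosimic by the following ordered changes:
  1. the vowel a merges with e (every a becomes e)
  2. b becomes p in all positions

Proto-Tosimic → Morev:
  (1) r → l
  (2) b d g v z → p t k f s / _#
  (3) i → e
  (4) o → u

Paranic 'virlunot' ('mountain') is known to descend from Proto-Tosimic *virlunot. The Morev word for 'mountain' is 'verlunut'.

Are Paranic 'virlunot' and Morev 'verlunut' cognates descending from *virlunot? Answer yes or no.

Derive the expected Morev reflex of *virlunot:
Morev: *virlunot > villunot > vellunot > vellunut  (by unconditioned shift, vowel merger, vowel merger)
The regular Morev reflex would be 'vellunut', but the attested form is 'verlunut'. The correspondence is irregular, so they are not cognates (the Morev form has a different source).

no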